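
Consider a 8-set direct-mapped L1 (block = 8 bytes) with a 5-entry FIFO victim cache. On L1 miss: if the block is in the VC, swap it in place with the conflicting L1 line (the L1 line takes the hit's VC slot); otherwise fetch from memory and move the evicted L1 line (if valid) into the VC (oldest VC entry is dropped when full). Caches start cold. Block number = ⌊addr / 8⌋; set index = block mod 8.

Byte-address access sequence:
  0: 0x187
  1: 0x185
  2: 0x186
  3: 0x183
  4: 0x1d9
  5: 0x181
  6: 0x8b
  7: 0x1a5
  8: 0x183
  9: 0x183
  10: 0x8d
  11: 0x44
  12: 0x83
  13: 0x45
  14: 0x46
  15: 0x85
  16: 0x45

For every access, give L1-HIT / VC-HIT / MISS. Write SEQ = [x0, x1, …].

SEQ = [MISS, L1-HIT, L1-HIT, L1-HIT, MISS, L1-HIT, MISS, MISS, L1-HIT, L1-HIT, L1-HIT, MISS, MISS, VC-HIT, L1-HIT, VC-HIT, VC-HIT]

0: 0x187 (blk 48, set 0) → MISS  vc=[]
1: 0x185 (blk 48, set 0) → L1-HIT  vc=[]
2: 0x186 (blk 48, set 0) → L1-HIT  vc=[]
3: 0x183 (blk 48, set 0) → L1-HIT  vc=[]
4: 0x1d9 (blk 59, set 3) → MISS  vc=[]
5: 0x181 (blk 48, set 0) → L1-HIT  vc=[]
6: 0x8b (blk 17, set 1) → MISS  vc=[]
7: 0x1a5 (blk 52, set 4) → MISS  vc=[]
8: 0x183 (blk 48, set 0) → L1-HIT  vc=[]
9: 0x183 (blk 48, set 0) → L1-HIT  vc=[]
10: 0x8d (blk 17, set 1) → L1-HIT  vc=[]
11: 0x44 (blk 8, set 0) → MISS  vc=[48]
12: 0x83 (blk 16, set 0) → MISS  vc=[48, 8]
13: 0x45 (blk 8, set 0) → VC-HIT  vc=[48, 16]
14: 0x46 (blk 8, set 0) → L1-HIT  vc=[48, 16]
15: 0x85 (blk 16, set 0) → VC-HIT  vc=[48, 8]
16: 0x45 (blk 8, set 0) → VC-HIT  vc=[48, 16]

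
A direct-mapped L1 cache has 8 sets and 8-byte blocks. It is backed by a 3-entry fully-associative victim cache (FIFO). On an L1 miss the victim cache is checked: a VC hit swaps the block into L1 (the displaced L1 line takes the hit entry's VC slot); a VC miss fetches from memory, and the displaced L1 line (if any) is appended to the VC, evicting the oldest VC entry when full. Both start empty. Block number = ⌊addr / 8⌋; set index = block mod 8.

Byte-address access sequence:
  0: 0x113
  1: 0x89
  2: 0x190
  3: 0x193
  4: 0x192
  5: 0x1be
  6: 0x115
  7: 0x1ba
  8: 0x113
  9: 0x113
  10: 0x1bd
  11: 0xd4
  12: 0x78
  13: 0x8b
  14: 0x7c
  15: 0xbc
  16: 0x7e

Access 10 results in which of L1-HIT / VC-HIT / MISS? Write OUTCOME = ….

OUTCOME = L1-HIT

#0 0x113→b34/s2 MISS; vc=[]
#1 0x89→b17/s1 MISS; vc=[]
#2 0x190→b50/s2 MISS; vc=[34]
#3 0x193→b50/s2 L1-HIT; vc=[34]
#4 0x192→b50/s2 L1-HIT; vc=[34]
#5 0x1be→b55/s7 MISS; vc=[34]
#6 0x115→b34/s2 VC-HIT; vc=[50]
#7 0x1ba→b55/s7 L1-HIT; vc=[50]
#8 0x113→b34/s2 L1-HIT; vc=[50]
#9 0x113→b34/s2 L1-HIT; vc=[50]
#10 0x1bd→b55/s7 L1-HIT; vc=[50]
#11 0xd4→b26/s2 MISS; vc=[50,34]
#12 0x78→b15/s7 MISS; vc=[50,34,55]
#13 0x8b→b17/s1 L1-HIT; vc=[50,34,55]
#14 0x7c→b15/s7 L1-HIT; vc=[50,34,55]
#15 0xbc→b23/s7 MISS; vc=[34,55,15]
#16 0x7e→b15/s7 VC-HIT; vc=[34,55,23]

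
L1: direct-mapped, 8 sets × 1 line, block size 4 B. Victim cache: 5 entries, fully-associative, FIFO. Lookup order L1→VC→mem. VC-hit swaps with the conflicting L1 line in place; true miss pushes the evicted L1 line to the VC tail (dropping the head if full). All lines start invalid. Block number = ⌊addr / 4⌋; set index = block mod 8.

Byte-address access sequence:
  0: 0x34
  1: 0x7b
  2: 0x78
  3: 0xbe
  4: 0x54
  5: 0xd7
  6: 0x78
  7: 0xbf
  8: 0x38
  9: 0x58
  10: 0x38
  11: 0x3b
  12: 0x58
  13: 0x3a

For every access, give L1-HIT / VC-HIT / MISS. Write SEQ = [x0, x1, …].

SEQ = [MISS, MISS, L1-HIT, MISS, MISS, MISS, L1-HIT, L1-HIT, MISS, MISS, VC-HIT, L1-HIT, VC-HIT, VC-HIT]

  [0] addr=0x34 blk=13 s=5: MISS | VC []
  [1] addr=0x7b blk=30 s=6: MISS | VC []
  [2] addr=0x78 blk=30 s=6: L1-HIT | VC []
  [3] addr=0xbe blk=47 s=7: MISS | VC []
  [4] addr=0x54 blk=21 s=5: MISS | VC [13]
  [5] addr=0xd7 blk=53 s=5: MISS | VC [13, 21]
  [6] addr=0x78 blk=30 s=6: L1-HIT | VC [13, 21]
  [7] addr=0xbf blk=47 s=7: L1-HIT | VC [13, 21]
  [8] addr=0x38 blk=14 s=6: MISS | VC [13, 21, 30]
  [9] addr=0x58 blk=22 s=6: MISS | VC [13, 21, 30, 14]
  [10] addr=0x38 blk=14 s=6: VC-HIT | VC [13, 21, 30, 22]
  [11] addr=0x3b blk=14 s=6: L1-HIT | VC [13, 21, 30, 22]
  [12] addr=0x58 blk=22 s=6: VC-HIT | VC [13, 21, 30, 14]
  [13] addr=0x3a blk=14 s=6: VC-HIT | VC [13, 21, 30, 22]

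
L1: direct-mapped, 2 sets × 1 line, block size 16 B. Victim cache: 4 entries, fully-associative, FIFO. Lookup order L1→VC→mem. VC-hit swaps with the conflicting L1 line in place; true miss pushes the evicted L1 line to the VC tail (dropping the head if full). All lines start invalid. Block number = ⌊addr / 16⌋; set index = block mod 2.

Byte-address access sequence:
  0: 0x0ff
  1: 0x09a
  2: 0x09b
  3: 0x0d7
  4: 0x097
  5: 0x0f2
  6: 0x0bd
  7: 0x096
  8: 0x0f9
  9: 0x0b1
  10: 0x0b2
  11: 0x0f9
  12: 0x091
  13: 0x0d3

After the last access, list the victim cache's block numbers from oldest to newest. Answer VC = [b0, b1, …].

VC = [11, 9, 15]

0: 0xff (blk 15, set 1) → MISS  vc=[]
1: 0x9a (blk 9, set 1) → MISS  vc=[15]
2: 0x9b (blk 9, set 1) → L1-HIT  vc=[15]
3: 0xd7 (blk 13, set 1) → MISS  vc=[15, 9]
4: 0x97 (blk 9, set 1) → VC-HIT  vc=[15, 13]
5: 0xf2 (blk 15, set 1) → VC-HIT  vc=[9, 13]
6: 0xbd (blk 11, set 1) → MISS  vc=[9, 13, 15]
7: 0x96 (blk 9, set 1) → VC-HIT  vc=[11, 13, 15]
8: 0xf9 (blk 15, set 1) → VC-HIT  vc=[11, 13, 9]
9: 0xb1 (blk 11, set 1) → VC-HIT  vc=[15, 13, 9]
10: 0xb2 (blk 11, set 1) → L1-HIT  vc=[15, 13, 9]
11: 0xf9 (blk 15, set 1) → VC-HIT  vc=[11, 13, 9]
12: 0x91 (blk 9, set 1) → VC-HIT  vc=[11, 13, 15]
13: 0xd3 (blk 13, set 1) → VC-HIT  vc=[11, 9, 15]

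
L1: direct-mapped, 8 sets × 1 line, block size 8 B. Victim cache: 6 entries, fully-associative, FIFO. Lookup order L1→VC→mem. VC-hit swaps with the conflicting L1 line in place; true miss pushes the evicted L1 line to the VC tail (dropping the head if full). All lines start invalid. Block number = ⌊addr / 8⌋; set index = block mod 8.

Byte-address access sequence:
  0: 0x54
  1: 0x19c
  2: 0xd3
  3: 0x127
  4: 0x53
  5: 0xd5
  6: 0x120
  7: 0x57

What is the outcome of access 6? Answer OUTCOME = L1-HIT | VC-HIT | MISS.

OUTCOME = L1-HIT

#0 0x54→b10/s2 MISS; vc=[]
#1 0x19c→b51/s3 MISS; vc=[]
#2 0xd3→b26/s2 MISS; vc=[10]
#3 0x127→b36/s4 MISS; vc=[10]
#4 0x53→b10/s2 VC-HIT; vc=[26]
#5 0xd5→b26/s2 VC-HIT; vc=[10]
#6 0x120→b36/s4 L1-HIT; vc=[10]
#7 0x57→b10/s2 VC-HIT; vc=[26]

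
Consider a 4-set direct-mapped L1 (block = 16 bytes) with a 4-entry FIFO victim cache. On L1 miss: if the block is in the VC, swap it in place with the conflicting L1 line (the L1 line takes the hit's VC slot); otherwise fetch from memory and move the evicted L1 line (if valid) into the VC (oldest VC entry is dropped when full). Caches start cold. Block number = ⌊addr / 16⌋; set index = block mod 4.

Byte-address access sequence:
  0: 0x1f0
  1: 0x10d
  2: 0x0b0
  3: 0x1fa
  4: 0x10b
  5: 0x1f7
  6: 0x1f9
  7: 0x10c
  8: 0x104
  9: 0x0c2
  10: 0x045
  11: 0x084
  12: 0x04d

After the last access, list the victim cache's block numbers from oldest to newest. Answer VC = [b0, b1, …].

0: 0x1f0 (blk 31, set 3) → MISS  vc=[]
1: 0x10d (blk 16, set 0) → MISS  vc=[]
2: 0xb0 (blk 11, set 3) → MISS  vc=[31]
3: 0x1fa (blk 31, set 3) → VC-HIT  vc=[11]
4: 0x10b (blk 16, set 0) → L1-HIT  vc=[11]
5: 0x1f7 (blk 31, set 3) → L1-HIT  vc=[11]
6: 0x1f9 (blk 31, set 3) → L1-HIT  vc=[11]
7: 0x10c (blk 16, set 0) → L1-HIT  vc=[11]
8: 0x104 (blk 16, set 0) → L1-HIT  vc=[11]
9: 0xc2 (blk 12, set 0) → MISS  vc=[11, 16]
10: 0x45 (blk 4, set 0) → MISS  vc=[11, 16, 12]
11: 0x84 (blk 8, set 0) → MISS  vc=[11, 16, 12, 4]
12: 0x4d (blk 4, set 0) → VC-HIT  vc=[11, 16, 12, 8]

VC = [11, 16, 12, 8]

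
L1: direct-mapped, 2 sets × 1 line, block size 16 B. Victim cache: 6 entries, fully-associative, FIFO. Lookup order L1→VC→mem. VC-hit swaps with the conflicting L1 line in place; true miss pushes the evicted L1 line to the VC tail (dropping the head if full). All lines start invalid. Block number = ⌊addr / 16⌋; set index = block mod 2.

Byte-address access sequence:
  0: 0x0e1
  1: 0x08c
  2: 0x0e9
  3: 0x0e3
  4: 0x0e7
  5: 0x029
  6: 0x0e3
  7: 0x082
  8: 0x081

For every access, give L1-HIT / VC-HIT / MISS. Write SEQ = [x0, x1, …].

#0 0xe1→b14/s0 MISS; vc=[]
#1 0x8c→b8/s0 MISS; vc=[14]
#2 0xe9→b14/s0 VC-HIT; vc=[8]
#3 0xe3→b14/s0 L1-HIT; vc=[8]
#4 0xe7→b14/s0 L1-HIT; vc=[8]
#5 0x29→b2/s0 MISS; vc=[8,14]
#6 0xe3→b14/s0 VC-HIT; vc=[8,2]
#7 0x82→b8/s0 VC-HIT; vc=[14,2]
#8 0x81→b8/s0 L1-HIT; vc=[14,2]

SEQ = [MISS, MISS, VC-HIT, L1-HIT, L1-HIT, MISS, VC-HIT, VC-HIT, L1-HIT]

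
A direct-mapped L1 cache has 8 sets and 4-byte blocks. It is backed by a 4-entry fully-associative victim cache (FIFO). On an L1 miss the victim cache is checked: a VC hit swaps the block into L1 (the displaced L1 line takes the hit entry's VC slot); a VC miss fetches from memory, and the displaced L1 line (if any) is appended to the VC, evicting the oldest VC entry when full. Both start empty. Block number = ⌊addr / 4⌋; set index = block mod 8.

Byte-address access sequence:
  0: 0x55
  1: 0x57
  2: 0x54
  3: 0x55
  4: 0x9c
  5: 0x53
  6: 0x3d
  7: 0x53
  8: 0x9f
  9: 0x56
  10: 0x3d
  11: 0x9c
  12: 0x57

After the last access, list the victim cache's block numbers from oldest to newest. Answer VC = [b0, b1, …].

VC = [15]

#0 0x55→b21/s5 MISS; vc=[]
#1 0x57→b21/s5 L1-HIT; vc=[]
#2 0x54→b21/s5 L1-HIT; vc=[]
#3 0x55→b21/s5 L1-HIT; vc=[]
#4 0x9c→b39/s7 MISS; vc=[]
#5 0x53→b20/s4 MISS; vc=[]
#6 0x3d→b15/s7 MISS; vc=[39]
#7 0x53→b20/s4 L1-HIT; vc=[39]
#8 0x9f→b39/s7 VC-HIT; vc=[15]
#9 0x56→b21/s5 L1-HIT; vc=[15]
#10 0x3d→b15/s7 VC-HIT; vc=[39]
#11 0x9c→b39/s7 VC-HIT; vc=[15]
#12 0x57→b21/s5 L1-HIT; vc=[15]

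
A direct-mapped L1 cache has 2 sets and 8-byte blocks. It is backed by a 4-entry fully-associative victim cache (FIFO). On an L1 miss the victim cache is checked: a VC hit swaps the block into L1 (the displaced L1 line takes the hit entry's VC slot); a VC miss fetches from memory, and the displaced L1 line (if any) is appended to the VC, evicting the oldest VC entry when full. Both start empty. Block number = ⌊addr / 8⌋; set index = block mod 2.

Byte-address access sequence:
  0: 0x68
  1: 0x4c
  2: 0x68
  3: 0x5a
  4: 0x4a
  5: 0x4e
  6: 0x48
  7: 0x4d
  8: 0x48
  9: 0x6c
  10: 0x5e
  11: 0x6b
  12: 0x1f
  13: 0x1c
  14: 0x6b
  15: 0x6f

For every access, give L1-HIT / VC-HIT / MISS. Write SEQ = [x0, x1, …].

SEQ = [MISS, MISS, VC-HIT, MISS, VC-HIT, L1-HIT, L1-HIT, L1-HIT, L1-HIT, VC-HIT, VC-HIT, VC-HIT, MISS, L1-HIT, VC-HIT, L1-HIT]

0: 0x68 (blk 13, set 1) → MISS  vc=[]
1: 0x4c (blk 9, set 1) → MISS  vc=[13]
2: 0x68 (blk 13, set 1) → VC-HIT  vc=[9]
3: 0x5a (blk 11, set 1) → MISS  vc=[9, 13]
4: 0x4a (blk 9, set 1) → VC-HIT  vc=[11, 13]
5: 0x4e (blk 9, set 1) → L1-HIT  vc=[11, 13]
6: 0x48 (blk 9, set 1) → L1-HIT  vc=[11, 13]
7: 0x4d (blk 9, set 1) → L1-HIT  vc=[11, 13]
8: 0x48 (blk 9, set 1) → L1-HIT  vc=[11, 13]
9: 0x6c (blk 13, set 1) → VC-HIT  vc=[11, 9]
10: 0x5e (blk 11, set 1) → VC-HIT  vc=[13, 9]
11: 0x6b (blk 13, set 1) → VC-HIT  vc=[11, 9]
12: 0x1f (blk 3, set 1) → MISS  vc=[11, 9, 13]
13: 0x1c (blk 3, set 1) → L1-HIT  vc=[11, 9, 13]
14: 0x6b (blk 13, set 1) → VC-HIT  vc=[11, 9, 3]
15: 0x6f (blk 13, set 1) → L1-HIT  vc=[11, 9, 3]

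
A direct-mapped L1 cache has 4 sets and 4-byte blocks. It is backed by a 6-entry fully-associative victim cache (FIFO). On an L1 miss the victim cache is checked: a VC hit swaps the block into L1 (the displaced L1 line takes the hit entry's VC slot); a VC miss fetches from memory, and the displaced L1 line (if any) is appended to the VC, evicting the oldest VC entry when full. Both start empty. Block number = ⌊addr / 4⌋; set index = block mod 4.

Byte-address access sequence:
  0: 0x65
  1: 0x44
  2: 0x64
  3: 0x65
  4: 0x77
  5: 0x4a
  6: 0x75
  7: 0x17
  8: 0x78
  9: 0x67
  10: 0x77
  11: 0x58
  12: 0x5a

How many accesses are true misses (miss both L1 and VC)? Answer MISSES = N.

  [0] addr=0x65 blk=25 s=1: MISS | VC []
  [1] addr=0x44 blk=17 s=1: MISS | VC [25]
  [2] addr=0x64 blk=25 s=1: VC-HIT | VC [17]
  [3] addr=0x65 blk=25 s=1: L1-HIT | VC [17]
  [4] addr=0x77 blk=29 s=1: MISS | VC [17, 25]
  [5] addr=0x4a blk=18 s=2: MISS | VC [17, 25]
  [6] addr=0x75 blk=29 s=1: L1-HIT | VC [17, 25]
  [7] addr=0x17 blk=5 s=1: MISS | VC [17, 25, 29]
  [8] addr=0x78 blk=30 s=2: MISS | VC [17, 25, 29, 18]
  [9] addr=0x67 blk=25 s=1: VC-HIT | VC [17, 5, 29, 18]
  [10] addr=0x77 blk=29 s=1: VC-HIT | VC [17, 5, 25, 18]
  [11] addr=0x58 blk=22 s=2: MISS | VC [17, 5, 25, 18, 30]
  [12] addr=0x5a blk=22 s=2: L1-HIT | VC [17, 5, 25, 18, 30]

MISSES = 7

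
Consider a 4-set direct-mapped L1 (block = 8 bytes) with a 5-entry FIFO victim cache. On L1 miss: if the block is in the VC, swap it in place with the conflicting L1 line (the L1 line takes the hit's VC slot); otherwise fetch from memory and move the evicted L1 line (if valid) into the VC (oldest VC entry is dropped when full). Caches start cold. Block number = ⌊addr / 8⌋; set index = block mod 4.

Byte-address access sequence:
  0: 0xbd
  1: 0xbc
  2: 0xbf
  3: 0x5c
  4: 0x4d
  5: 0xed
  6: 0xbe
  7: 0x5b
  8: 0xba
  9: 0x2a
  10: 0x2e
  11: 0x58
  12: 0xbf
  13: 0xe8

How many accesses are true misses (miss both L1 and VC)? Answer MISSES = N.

MISSES = 5

0: 0xbd (blk 23, set 3) → MISS  vc=[]
1: 0xbc (blk 23, set 3) → L1-HIT  vc=[]
2: 0xbf (blk 23, set 3) → L1-HIT  vc=[]
3: 0x5c (blk 11, set 3) → MISS  vc=[23]
4: 0x4d (blk 9, set 1) → MISS  vc=[23]
5: 0xed (blk 29, set 1) → MISS  vc=[23, 9]
6: 0xbe (blk 23, set 3) → VC-HIT  vc=[11, 9]
7: 0x5b (blk 11, set 3) → VC-HIT  vc=[23, 9]
8: 0xba (blk 23, set 3) → VC-HIT  vc=[11, 9]
9: 0x2a (blk 5, set 1) → MISS  vc=[11, 9, 29]
10: 0x2e (blk 5, set 1) → L1-HIT  vc=[11, 9, 29]
11: 0x58 (blk 11, set 3) → VC-HIT  vc=[23, 9, 29]
12: 0xbf (blk 23, set 3) → VC-HIT  vc=[11, 9, 29]
13: 0xe8 (blk 29, set 1) → VC-HIT  vc=[11, 9, 5]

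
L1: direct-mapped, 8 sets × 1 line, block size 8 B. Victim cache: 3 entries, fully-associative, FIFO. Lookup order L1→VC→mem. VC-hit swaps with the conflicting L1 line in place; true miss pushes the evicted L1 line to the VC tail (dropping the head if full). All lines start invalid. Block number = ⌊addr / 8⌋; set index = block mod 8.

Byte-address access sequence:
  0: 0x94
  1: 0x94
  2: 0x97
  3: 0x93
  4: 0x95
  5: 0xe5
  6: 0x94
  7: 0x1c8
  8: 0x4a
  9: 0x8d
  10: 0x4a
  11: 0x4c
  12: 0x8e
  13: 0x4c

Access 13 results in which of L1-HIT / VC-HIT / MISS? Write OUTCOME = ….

OUTCOME = VC-HIT

#0 0x94→b18/s2 MISS; vc=[]
#1 0x94→b18/s2 L1-HIT; vc=[]
#2 0x97→b18/s2 L1-HIT; vc=[]
#3 0x93→b18/s2 L1-HIT; vc=[]
#4 0x95→b18/s2 L1-HIT; vc=[]
#5 0xe5→b28/s4 MISS; vc=[]
#6 0x94→b18/s2 L1-HIT; vc=[]
#7 0x1c8→b57/s1 MISS; vc=[]
#8 0x4a→b9/s1 MISS; vc=[57]
#9 0x8d→b17/s1 MISS; vc=[57,9]
#10 0x4a→b9/s1 VC-HIT; vc=[57,17]
#11 0x4c→b9/s1 L1-HIT; vc=[57,17]
#12 0x8e→b17/s1 VC-HIT; vc=[57,9]
#13 0x4c→b9/s1 VC-HIT; vc=[57,17]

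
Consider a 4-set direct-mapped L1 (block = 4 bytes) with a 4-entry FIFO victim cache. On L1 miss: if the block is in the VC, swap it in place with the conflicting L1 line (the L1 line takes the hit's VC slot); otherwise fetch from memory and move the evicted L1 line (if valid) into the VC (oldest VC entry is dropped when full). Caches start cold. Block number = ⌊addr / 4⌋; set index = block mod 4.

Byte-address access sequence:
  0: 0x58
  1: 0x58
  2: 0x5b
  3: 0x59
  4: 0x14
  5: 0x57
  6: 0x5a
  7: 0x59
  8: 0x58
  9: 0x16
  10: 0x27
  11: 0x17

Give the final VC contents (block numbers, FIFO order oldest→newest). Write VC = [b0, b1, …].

#0 0x58→b22/s2 MISS; vc=[]
#1 0x58→b22/s2 L1-HIT; vc=[]
#2 0x5b→b22/s2 L1-HIT; vc=[]
#3 0x59→b22/s2 L1-HIT; vc=[]
#4 0x14→b5/s1 MISS; vc=[]
#5 0x57→b21/s1 MISS; vc=[5]
#6 0x5a→b22/s2 L1-HIT; vc=[5]
#7 0x59→b22/s2 L1-HIT; vc=[5]
#8 0x58→b22/s2 L1-HIT; vc=[5]
#9 0x16→b5/s1 VC-HIT; vc=[21]
#10 0x27→b9/s1 MISS; vc=[21,5]
#11 0x17→b5/s1 VC-HIT; vc=[21,9]

VC = [21, 9]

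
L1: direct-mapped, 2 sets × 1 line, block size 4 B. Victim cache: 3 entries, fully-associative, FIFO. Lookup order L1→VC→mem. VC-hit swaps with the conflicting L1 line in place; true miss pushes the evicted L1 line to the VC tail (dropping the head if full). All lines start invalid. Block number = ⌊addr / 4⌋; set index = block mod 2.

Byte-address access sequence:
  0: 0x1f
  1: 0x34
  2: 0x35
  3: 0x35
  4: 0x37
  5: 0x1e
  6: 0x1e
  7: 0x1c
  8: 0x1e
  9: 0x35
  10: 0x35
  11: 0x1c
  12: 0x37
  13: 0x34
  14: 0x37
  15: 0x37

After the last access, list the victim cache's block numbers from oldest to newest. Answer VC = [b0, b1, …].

0: 0x1f (blk 7, set 1) → MISS  vc=[]
1: 0x34 (blk 13, set 1) → MISS  vc=[7]
2: 0x35 (blk 13, set 1) → L1-HIT  vc=[7]
3: 0x35 (blk 13, set 1) → L1-HIT  vc=[7]
4: 0x37 (blk 13, set 1) → L1-HIT  vc=[7]
5: 0x1e (blk 7, set 1) → VC-HIT  vc=[13]
6: 0x1e (blk 7, set 1) → L1-HIT  vc=[13]
7: 0x1c (blk 7, set 1) → L1-HIT  vc=[13]
8: 0x1e (blk 7, set 1) → L1-HIT  vc=[13]
9: 0x35 (blk 13, set 1) → VC-HIT  vc=[7]
10: 0x35 (blk 13, set 1) → L1-HIT  vc=[7]
11: 0x1c (blk 7, set 1) → VC-HIT  vc=[13]
12: 0x37 (blk 13, set 1) → VC-HIT  vc=[7]
13: 0x34 (blk 13, set 1) → L1-HIT  vc=[7]
14: 0x37 (blk 13, set 1) → L1-HIT  vc=[7]
15: 0x37 (blk 13, set 1) → L1-HIT  vc=[7]

VC = [7]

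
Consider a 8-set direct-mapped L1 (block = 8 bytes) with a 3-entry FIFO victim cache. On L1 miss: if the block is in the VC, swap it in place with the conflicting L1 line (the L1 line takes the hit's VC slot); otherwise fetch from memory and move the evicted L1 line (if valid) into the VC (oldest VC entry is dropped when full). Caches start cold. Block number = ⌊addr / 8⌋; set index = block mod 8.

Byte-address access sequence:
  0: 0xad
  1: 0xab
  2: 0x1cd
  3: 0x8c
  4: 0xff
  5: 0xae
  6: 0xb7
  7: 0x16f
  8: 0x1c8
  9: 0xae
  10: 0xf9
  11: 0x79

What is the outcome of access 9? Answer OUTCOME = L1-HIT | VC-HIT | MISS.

OUTCOME = VC-HIT

#0 0xad→b21/s5 MISS; vc=[]
#1 0xab→b21/s5 L1-HIT; vc=[]
#2 0x1cd→b57/s1 MISS; vc=[]
#3 0x8c→b17/s1 MISS; vc=[57]
#4 0xff→b31/s7 MISS; vc=[57]
#5 0xae→b21/s5 L1-HIT; vc=[57]
#6 0xb7→b22/s6 MISS; vc=[57]
#7 0x16f→b45/s5 MISS; vc=[57,21]
#8 0x1c8→b57/s1 VC-HIT; vc=[17,21]
#9 0xae→b21/s5 VC-HIT; vc=[17,45]
#10 0xf9→b31/s7 L1-HIT; vc=[17,45]
#11 0x79→b15/s7 MISS; vc=[17,45,31]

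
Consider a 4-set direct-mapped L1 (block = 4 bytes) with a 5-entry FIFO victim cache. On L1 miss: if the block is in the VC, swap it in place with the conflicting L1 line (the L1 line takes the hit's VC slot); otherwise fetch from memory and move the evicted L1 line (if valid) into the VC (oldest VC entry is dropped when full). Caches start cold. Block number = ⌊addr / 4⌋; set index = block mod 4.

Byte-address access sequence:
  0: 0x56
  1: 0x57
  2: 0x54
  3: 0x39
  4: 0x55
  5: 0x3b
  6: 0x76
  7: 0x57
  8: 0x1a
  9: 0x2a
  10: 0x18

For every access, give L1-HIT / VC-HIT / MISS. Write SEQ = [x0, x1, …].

#0 0x56→b21/s1 MISS; vc=[]
#1 0x57→b21/s1 L1-HIT; vc=[]
#2 0x54→b21/s1 L1-HIT; vc=[]
#3 0x39→b14/s2 MISS; vc=[]
#4 0x55→b21/s1 L1-HIT; vc=[]
#5 0x3b→b14/s2 L1-HIT; vc=[]
#6 0x76→b29/s1 MISS; vc=[21]
#7 0x57→b21/s1 VC-HIT; vc=[29]
#8 0x1a→b6/s2 MISS; vc=[29,14]
#9 0x2a→b10/s2 MISS; vc=[29,14,6]
#10 0x18→b6/s2 VC-HIT; vc=[29,14,10]

SEQ = [MISS, L1-HIT, L1-HIT, MISS, L1-HIT, L1-HIT, MISS, VC-HIT, MISS, MISS, VC-HIT]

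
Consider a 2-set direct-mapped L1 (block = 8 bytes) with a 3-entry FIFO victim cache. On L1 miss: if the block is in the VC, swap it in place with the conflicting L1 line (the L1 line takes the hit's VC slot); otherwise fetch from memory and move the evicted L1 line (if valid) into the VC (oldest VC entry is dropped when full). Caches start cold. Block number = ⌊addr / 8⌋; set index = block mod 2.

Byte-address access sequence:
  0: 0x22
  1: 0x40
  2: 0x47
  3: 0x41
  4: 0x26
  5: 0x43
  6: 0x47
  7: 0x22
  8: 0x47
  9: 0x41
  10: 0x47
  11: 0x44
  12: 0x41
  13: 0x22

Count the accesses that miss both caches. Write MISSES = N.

  [0] addr=0x22 blk=4 s=0: MISS | VC []
  [1] addr=0x40 blk=8 s=0: MISS | VC [4]
  [2] addr=0x47 blk=8 s=0: L1-HIT | VC [4]
  [3] addr=0x41 blk=8 s=0: L1-HIT | VC [4]
  [4] addr=0x26 blk=4 s=0: VC-HIT | VC [8]
  [5] addr=0x43 blk=8 s=0: VC-HIT | VC [4]
  [6] addr=0x47 blk=8 s=0: L1-HIT | VC [4]
  [7] addr=0x22 blk=4 s=0: VC-HIT | VC [8]
  [8] addr=0x47 blk=8 s=0: VC-HIT | VC [4]
  [9] addr=0x41 blk=8 s=0: L1-HIT | VC [4]
  [10] addr=0x47 blk=8 s=0: L1-HIT | VC [4]
  [11] addr=0x44 blk=8 s=0: L1-HIT | VC [4]
  [12] addr=0x41 blk=8 s=0: L1-HIT | VC [4]
  [13] addr=0x22 blk=4 s=0: VC-HIT | VC [8]

MISSES = 2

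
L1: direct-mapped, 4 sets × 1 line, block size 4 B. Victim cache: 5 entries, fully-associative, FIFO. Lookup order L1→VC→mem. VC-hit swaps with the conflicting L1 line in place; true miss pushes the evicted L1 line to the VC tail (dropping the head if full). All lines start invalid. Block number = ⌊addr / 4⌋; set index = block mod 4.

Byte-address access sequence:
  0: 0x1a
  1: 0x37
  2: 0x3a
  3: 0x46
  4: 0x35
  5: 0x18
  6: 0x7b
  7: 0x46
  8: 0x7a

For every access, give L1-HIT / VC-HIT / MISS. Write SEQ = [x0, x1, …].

  [0] addr=0x1a blk=6 s=2: MISS | VC []
  [1] addr=0x37 blk=13 s=1: MISS | VC []
  [2] addr=0x3a blk=14 s=2: MISS | VC [6]
  [3] addr=0x46 blk=17 s=1: MISS | VC [6, 13]
  [4] addr=0x35 blk=13 s=1: VC-HIT | VC [6, 17]
  [5] addr=0x18 blk=6 s=2: VC-HIT | VC [14, 17]
  [6] addr=0x7b blk=30 s=2: MISS | VC [14, 17, 6]
  [7] addr=0x46 blk=17 s=1: VC-HIT | VC [14, 13, 6]
  [8] addr=0x7a blk=30 s=2: L1-HIT | VC [14, 13, 6]

SEQ = [MISS, MISS, MISS, MISS, VC-HIT, VC-HIT, MISS, VC-HIT, L1-HIT]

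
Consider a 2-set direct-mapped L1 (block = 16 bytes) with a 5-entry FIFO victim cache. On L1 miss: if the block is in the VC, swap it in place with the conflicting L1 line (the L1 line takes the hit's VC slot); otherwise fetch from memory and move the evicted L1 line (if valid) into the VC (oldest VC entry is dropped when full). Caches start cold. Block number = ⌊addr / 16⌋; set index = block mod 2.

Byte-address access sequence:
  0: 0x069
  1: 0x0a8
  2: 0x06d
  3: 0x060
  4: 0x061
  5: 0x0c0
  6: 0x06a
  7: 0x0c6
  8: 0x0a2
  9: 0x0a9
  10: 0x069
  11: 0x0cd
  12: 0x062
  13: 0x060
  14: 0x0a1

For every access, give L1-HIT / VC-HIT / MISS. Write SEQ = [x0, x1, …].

0: 0x69 (blk 6, set 0) → MISS  vc=[]
1: 0xa8 (blk 10, set 0) → MISS  vc=[6]
2: 0x6d (blk 6, set 0) → VC-HIT  vc=[10]
3: 0x60 (blk 6, set 0) → L1-HIT  vc=[10]
4: 0x61 (blk 6, set 0) → L1-HIT  vc=[10]
5: 0xc0 (blk 12, set 0) → MISS  vc=[10, 6]
6: 0x6a (blk 6, set 0) → VC-HIT  vc=[10, 12]
7: 0xc6 (blk 12, set 0) → VC-HIT  vc=[10, 6]
8: 0xa2 (blk 10, set 0) → VC-HIT  vc=[12, 6]
9: 0xa9 (blk 10, set 0) → L1-HIT  vc=[12, 6]
10: 0x69 (blk 6, set 0) → VC-HIT  vc=[12, 10]
11: 0xcd (blk 12, set 0) → VC-HIT  vc=[6, 10]
12: 0x62 (blk 6, set 0) → VC-HIT  vc=[12, 10]
13: 0x60 (blk 6, set 0) → L1-HIT  vc=[12, 10]
14: 0xa1 (blk 10, set 0) → VC-HIT  vc=[12, 6]

SEQ = [MISS, MISS, VC-HIT, L1-HIT, L1-HIT, MISS, VC-HIT, VC-HIT, VC-HIT, L1-HIT, VC-HIT, VC-HIT, VC-HIT, L1-HIT, VC-HIT]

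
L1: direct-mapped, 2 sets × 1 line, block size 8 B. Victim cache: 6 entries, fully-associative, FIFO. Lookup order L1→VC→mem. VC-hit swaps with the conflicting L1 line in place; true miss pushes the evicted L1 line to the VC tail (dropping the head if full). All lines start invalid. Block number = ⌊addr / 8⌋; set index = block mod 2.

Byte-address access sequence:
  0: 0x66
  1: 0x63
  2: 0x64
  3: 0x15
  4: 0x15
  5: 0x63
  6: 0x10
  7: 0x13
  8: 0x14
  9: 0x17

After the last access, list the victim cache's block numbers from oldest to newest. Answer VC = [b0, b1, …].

VC = [12]

#0 0x66→b12/s0 MISS; vc=[]
#1 0x63→b12/s0 L1-HIT; vc=[]
#2 0x64→b12/s0 L1-HIT; vc=[]
#3 0x15→b2/s0 MISS; vc=[12]
#4 0x15→b2/s0 L1-HIT; vc=[12]
#5 0x63→b12/s0 VC-HIT; vc=[2]
#6 0x10→b2/s0 VC-HIT; vc=[12]
#7 0x13→b2/s0 L1-HIT; vc=[12]
#8 0x14→b2/s0 L1-HIT; vc=[12]
#9 0x17→b2/s0 L1-HIT; vc=[12]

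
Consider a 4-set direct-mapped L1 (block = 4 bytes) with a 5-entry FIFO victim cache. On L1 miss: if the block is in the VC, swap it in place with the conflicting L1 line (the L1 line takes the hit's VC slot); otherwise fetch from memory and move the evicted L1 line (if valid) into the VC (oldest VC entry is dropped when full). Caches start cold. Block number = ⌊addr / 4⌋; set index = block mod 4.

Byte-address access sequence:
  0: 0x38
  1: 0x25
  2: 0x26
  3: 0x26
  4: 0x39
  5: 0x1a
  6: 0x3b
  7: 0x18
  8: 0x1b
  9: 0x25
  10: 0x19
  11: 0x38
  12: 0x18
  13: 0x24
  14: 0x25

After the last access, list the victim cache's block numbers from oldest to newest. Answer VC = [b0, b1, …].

VC = [14]

0: 0x38 (blk 14, set 2) → MISS  vc=[]
1: 0x25 (blk 9, set 1) → MISS  vc=[]
2: 0x26 (blk 9, set 1) → L1-HIT  vc=[]
3: 0x26 (blk 9, set 1) → L1-HIT  vc=[]
4: 0x39 (blk 14, set 2) → L1-HIT  vc=[]
5: 0x1a (blk 6, set 2) → MISS  vc=[14]
6: 0x3b (blk 14, set 2) → VC-HIT  vc=[6]
7: 0x18 (blk 6, set 2) → VC-HIT  vc=[14]
8: 0x1b (blk 6, set 2) → L1-HIT  vc=[14]
9: 0x25 (blk 9, set 1) → L1-HIT  vc=[14]
10: 0x19 (blk 6, set 2) → L1-HIT  vc=[14]
11: 0x38 (blk 14, set 2) → VC-HIT  vc=[6]
12: 0x18 (blk 6, set 2) → VC-HIT  vc=[14]
13: 0x24 (blk 9, set 1) → L1-HIT  vc=[14]
14: 0x25 (blk 9, set 1) → L1-HIT  vc=[14]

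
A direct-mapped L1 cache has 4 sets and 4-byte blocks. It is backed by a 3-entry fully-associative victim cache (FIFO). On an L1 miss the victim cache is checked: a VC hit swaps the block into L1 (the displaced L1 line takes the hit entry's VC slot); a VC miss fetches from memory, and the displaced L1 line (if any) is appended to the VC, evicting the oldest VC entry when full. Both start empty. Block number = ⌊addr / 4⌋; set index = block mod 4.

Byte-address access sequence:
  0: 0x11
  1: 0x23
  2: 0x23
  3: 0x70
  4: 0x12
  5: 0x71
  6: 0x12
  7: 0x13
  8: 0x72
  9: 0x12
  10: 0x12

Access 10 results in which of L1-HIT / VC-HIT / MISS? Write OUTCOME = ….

OUTCOME = L1-HIT

#0 0x11→b4/s0 MISS; vc=[]
#1 0x23→b8/s0 MISS; vc=[4]
#2 0x23→b8/s0 L1-HIT; vc=[4]
#3 0x70→b28/s0 MISS; vc=[4,8]
#4 0x12→b4/s0 VC-HIT; vc=[28,8]
#5 0x71→b28/s0 VC-HIT; vc=[4,8]
#6 0x12→b4/s0 VC-HIT; vc=[28,8]
#7 0x13→b4/s0 L1-HIT; vc=[28,8]
#8 0x72→b28/s0 VC-HIT; vc=[4,8]
#9 0x12→b4/s0 VC-HIT; vc=[28,8]
#10 0x12→b4/s0 L1-HIT; vc=[28,8]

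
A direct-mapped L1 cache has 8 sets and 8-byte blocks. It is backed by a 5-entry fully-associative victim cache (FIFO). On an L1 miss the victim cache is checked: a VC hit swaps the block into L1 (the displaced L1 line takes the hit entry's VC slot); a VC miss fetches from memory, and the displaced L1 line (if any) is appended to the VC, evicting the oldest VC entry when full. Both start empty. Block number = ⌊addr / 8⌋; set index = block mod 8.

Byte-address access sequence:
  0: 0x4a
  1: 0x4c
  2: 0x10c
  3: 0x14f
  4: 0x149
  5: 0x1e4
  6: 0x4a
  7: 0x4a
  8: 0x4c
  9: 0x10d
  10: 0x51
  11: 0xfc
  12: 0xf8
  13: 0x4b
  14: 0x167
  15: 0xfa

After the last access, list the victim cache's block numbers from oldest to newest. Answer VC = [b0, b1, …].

VC = [41, 33, 60]

#0 0x4a→b9/s1 MISS; vc=[]
#1 0x4c→b9/s1 L1-HIT; vc=[]
#2 0x10c→b33/s1 MISS; vc=[9]
#3 0x14f→b41/s1 MISS; vc=[9,33]
#4 0x149→b41/s1 L1-HIT; vc=[9,33]
#5 0x1e4→b60/s4 MISS; vc=[9,33]
#6 0x4a→b9/s1 VC-HIT; vc=[41,33]
#7 0x4a→b9/s1 L1-HIT; vc=[41,33]
#8 0x4c→b9/s1 L1-HIT; vc=[41,33]
#9 0x10d→b33/s1 VC-HIT; vc=[41,9]
#10 0x51→b10/s2 MISS; vc=[41,9]
#11 0xfc→b31/s7 MISS; vc=[41,9]
#12 0xf8→b31/s7 L1-HIT; vc=[41,9]
#13 0x4b→b9/s1 VC-HIT; vc=[41,33]
#14 0x167→b44/s4 MISS; vc=[41,33,60]
#15 0xfa→b31/s7 L1-HIT; vc=[41,33,60]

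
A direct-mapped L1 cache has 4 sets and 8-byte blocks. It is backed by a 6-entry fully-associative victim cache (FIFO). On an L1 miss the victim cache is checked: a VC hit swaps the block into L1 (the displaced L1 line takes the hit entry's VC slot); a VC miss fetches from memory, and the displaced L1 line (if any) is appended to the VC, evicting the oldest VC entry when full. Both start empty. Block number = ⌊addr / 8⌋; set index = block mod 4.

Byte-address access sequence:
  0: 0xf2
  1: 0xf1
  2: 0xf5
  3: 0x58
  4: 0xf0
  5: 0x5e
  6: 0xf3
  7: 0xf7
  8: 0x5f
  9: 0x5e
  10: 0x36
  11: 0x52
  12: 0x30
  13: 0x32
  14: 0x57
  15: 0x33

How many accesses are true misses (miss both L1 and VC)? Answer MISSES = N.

MISSES = 4

#0 0xf2→b30/s2 MISS; vc=[]
#1 0xf1→b30/s2 L1-HIT; vc=[]
#2 0xf5→b30/s2 L1-HIT; vc=[]
#3 0x58→b11/s3 MISS; vc=[]
#4 0xf0→b30/s2 L1-HIT; vc=[]
#5 0x5e→b11/s3 L1-HIT; vc=[]
#6 0xf3→b30/s2 L1-HIT; vc=[]
#7 0xf7→b30/s2 L1-HIT; vc=[]
#8 0x5f→b11/s3 L1-HIT; vc=[]
#9 0x5e→b11/s3 L1-HIT; vc=[]
#10 0x36→b6/s2 MISS; vc=[30]
#11 0x52→b10/s2 MISS; vc=[30,6]
#12 0x30→b6/s2 VC-HIT; vc=[30,10]
#13 0x32→b6/s2 L1-HIT; vc=[30,10]
#14 0x57→b10/s2 VC-HIT; vc=[30,6]
#15 0x33→b6/s2 VC-HIT; vc=[30,10]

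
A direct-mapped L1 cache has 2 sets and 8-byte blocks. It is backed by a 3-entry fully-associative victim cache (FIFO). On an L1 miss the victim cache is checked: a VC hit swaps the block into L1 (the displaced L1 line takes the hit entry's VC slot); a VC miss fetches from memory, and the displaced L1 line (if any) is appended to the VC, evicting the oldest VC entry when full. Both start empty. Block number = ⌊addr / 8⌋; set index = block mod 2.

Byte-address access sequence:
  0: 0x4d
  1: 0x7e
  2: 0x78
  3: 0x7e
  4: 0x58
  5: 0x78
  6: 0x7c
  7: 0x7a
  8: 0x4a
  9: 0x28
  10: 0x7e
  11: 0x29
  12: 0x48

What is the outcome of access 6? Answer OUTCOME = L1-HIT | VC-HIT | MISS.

OUTCOME = L1-HIT

0: 0x4d (blk 9, set 1) → MISS  vc=[]
1: 0x7e (blk 15, set 1) → MISS  vc=[9]
2: 0x78 (blk 15, set 1) → L1-HIT  vc=[9]
3: 0x7e (blk 15, set 1) → L1-HIT  vc=[9]
4: 0x58 (blk 11, set 1) → MISS  vc=[9, 15]
5: 0x78 (blk 15, set 1) → VC-HIT  vc=[9, 11]
6: 0x7c (blk 15, set 1) → L1-HIT  vc=[9, 11]
7: 0x7a (blk 15, set 1) → L1-HIT  vc=[9, 11]
8: 0x4a (blk 9, set 1) → VC-HIT  vc=[15, 11]
9: 0x28 (blk 5, set 1) → MISS  vc=[15, 11, 9]
10: 0x7e (blk 15, set 1) → VC-HIT  vc=[5, 11, 9]
11: 0x29 (blk 5, set 1) → VC-HIT  vc=[15, 11, 9]
12: 0x48 (blk 9, set 1) → VC-HIT  vc=[15, 11, 5]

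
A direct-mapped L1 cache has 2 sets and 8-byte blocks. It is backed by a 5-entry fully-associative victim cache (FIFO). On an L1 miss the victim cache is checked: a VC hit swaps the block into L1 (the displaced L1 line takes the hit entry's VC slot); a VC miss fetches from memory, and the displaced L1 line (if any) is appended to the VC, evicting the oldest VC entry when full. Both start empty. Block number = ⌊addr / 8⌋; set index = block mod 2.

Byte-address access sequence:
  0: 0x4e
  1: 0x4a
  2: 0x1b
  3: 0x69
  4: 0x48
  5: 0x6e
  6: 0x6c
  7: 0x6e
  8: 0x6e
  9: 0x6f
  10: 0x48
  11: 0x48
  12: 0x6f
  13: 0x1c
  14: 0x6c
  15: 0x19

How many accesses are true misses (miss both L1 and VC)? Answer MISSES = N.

  [0] addr=0x4e blk=9 s=1: MISS | VC []
  [1] addr=0x4a blk=9 s=1: L1-HIT | VC []
  [2] addr=0x1b blk=3 s=1: MISS | VC [9]
  [3] addr=0x69 blk=13 s=1: MISS | VC [9, 3]
  [4] addr=0x48 blk=9 s=1: VC-HIT | VC [13, 3]
  [5] addr=0x6e blk=13 s=1: VC-HIT | VC [9, 3]
  [6] addr=0x6c blk=13 s=1: L1-HIT | VC [9, 3]
  [7] addr=0x6e blk=13 s=1: L1-HIT | VC [9, 3]
  [8] addr=0x6e blk=13 s=1: L1-HIT | VC [9, 3]
  [9] addr=0x6f blk=13 s=1: L1-HIT | VC [9, 3]
  [10] addr=0x48 blk=9 s=1: VC-HIT | VC [13, 3]
  [11] addr=0x48 blk=9 s=1: L1-HIT | VC [13, 3]
  [12] addr=0x6f blk=13 s=1: VC-HIT | VC [9, 3]
  [13] addr=0x1c blk=3 s=1: VC-HIT | VC [9, 13]
  [14] addr=0x6c blk=13 s=1: VC-HIT | VC [9, 3]
  [15] addr=0x19 blk=3 s=1: VC-HIT | VC [9, 13]

MISSES = 3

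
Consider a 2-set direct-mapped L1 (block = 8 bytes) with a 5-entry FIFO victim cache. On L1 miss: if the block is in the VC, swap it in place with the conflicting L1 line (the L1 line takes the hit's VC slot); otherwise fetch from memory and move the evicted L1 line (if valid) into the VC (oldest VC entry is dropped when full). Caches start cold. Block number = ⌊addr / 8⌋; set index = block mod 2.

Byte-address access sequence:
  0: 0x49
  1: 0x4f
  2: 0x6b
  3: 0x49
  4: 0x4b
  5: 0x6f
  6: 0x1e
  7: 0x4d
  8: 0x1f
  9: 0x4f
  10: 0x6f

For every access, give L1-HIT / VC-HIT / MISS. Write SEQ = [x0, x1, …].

#0 0x49→b9/s1 MISS; vc=[]
#1 0x4f→b9/s1 L1-HIT; vc=[]
#2 0x6b→b13/s1 MISS; vc=[9]
#3 0x49→b9/s1 VC-HIT; vc=[13]
#4 0x4b→b9/s1 L1-HIT; vc=[13]
#5 0x6f→b13/s1 VC-HIT; vc=[9]
#6 0x1e→b3/s1 MISS; vc=[9,13]
#7 0x4d→b9/s1 VC-HIT; vc=[3,13]
#8 0x1f→b3/s1 VC-HIT; vc=[9,13]
#9 0x4f→b9/s1 VC-HIT; vc=[3,13]
#10 0x6f→b13/s1 VC-HIT; vc=[3,9]

SEQ = [MISS, L1-HIT, MISS, VC-HIT, L1-HIT, VC-HIT, MISS, VC-HIT, VC-HIT, VC-HIT, VC-HIT]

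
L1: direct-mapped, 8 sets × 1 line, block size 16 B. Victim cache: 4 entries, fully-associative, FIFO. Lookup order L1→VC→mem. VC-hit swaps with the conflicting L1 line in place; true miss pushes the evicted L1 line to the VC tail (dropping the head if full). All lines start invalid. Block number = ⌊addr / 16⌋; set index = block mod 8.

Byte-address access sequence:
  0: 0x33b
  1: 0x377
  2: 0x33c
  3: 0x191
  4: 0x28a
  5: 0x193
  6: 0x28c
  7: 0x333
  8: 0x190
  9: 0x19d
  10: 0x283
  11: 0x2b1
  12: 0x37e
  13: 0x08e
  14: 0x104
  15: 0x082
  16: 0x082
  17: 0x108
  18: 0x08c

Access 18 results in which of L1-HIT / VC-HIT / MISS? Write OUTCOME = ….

  [0] addr=0x33b blk=51 s=3: MISS | VC []
  [1] addr=0x377 blk=55 s=7: MISS | VC []
  [2] addr=0x33c blk=51 s=3: L1-HIT | VC []
  [3] addr=0x191 blk=25 s=1: MISS | VC []
  [4] addr=0x28a blk=40 s=0: MISS | VC []
  [5] addr=0x193 blk=25 s=1: L1-HIT | VC []
  [6] addr=0x28c blk=40 s=0: L1-HIT | VC []
  [7] addr=0x333 blk=51 s=3: L1-HIT | VC []
  [8] addr=0x190 blk=25 s=1: L1-HIT | VC []
  [9] addr=0x19d blk=25 s=1: L1-HIT | VC []
  [10] addr=0x283 blk=40 s=0: L1-HIT | VC []
  [11] addr=0x2b1 blk=43 s=3: MISS | VC [51]
  [12] addr=0x37e blk=55 s=7: L1-HIT | VC [51]
  [13] addr=0x8e blk=8 s=0: MISS | VC [51, 40]
  [14] addr=0x104 blk=16 s=0: MISS | VC [51, 40, 8]
  [15] addr=0x82 blk=8 s=0: VC-HIT | VC [51, 40, 16]
  [16] addr=0x82 blk=8 s=0: L1-HIT | VC [51, 40, 16]
  [17] addr=0x108 blk=16 s=0: VC-HIT | VC [51, 40, 8]
  [18] addr=0x8c blk=8 s=0: VC-HIT | VC [51, 40, 16]

OUTCOME = VC-HIT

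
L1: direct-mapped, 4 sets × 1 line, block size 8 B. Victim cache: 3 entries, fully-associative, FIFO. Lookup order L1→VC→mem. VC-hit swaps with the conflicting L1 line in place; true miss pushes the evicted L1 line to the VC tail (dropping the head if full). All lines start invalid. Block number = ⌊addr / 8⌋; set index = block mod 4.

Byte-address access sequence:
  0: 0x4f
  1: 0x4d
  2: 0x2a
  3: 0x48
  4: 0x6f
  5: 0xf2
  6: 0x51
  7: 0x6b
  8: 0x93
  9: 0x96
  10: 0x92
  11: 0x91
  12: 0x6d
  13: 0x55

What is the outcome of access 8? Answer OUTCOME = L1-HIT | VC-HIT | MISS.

0: 0x4f (blk 9, set 1) → MISS  vc=[]
1: 0x4d (blk 9, set 1) → L1-HIT  vc=[]
2: 0x2a (blk 5, set 1) → MISS  vc=[9]
3: 0x48 (blk 9, set 1) → VC-HIT  vc=[5]
4: 0x6f (blk 13, set 1) → MISS  vc=[5, 9]
5: 0xf2 (blk 30, set 2) → MISS  vc=[5, 9]
6: 0x51 (blk 10, set 2) → MISS  vc=[5, 9, 30]
7: 0x6b (blk 13, set 1) → L1-HIT  vc=[5, 9, 30]
8: 0x93 (blk 18, set 2) → MISS  vc=[9, 30, 10]
9: 0x96 (blk 18, set 2) → L1-HIT  vc=[9, 30, 10]
10: 0x92 (blk 18, set 2) → L1-HIT  vc=[9, 30, 10]
11: 0x91 (blk 18, set 2) → L1-HIT  vc=[9, 30, 10]
12: 0x6d (blk 13, set 1) → L1-HIT  vc=[9, 30, 10]
13: 0x55 (blk 10, set 2) → VC-HIT  vc=[9, 30, 18]

OUTCOME = MISS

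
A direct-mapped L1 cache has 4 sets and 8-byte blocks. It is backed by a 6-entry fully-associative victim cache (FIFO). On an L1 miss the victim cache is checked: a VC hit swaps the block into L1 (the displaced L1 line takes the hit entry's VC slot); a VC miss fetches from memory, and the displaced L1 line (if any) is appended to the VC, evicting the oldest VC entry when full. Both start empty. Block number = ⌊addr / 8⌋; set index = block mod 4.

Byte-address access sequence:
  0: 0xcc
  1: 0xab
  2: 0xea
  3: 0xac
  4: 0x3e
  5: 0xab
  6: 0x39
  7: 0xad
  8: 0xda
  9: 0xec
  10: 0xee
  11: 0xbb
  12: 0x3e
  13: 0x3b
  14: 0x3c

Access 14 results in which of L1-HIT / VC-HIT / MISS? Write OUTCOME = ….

OUTCOME = L1-HIT

  [0] addr=0xcc blk=25 s=1: MISS | VC []
  [1] addr=0xab blk=21 s=1: MISS | VC [25]
  [2] addr=0xea blk=29 s=1: MISS | VC [25, 21]
  [3] addr=0xac blk=21 s=1: VC-HIT | VC [25, 29]
  [4] addr=0x3e blk=7 s=3: MISS | VC [25, 29]
  [5] addr=0xab blk=21 s=1: L1-HIT | VC [25, 29]
  [6] addr=0x39 blk=7 s=3: L1-HIT | VC [25, 29]
  [7] addr=0xad blk=21 s=1: L1-HIT | VC [25, 29]
  [8] addr=0xda blk=27 s=3: MISS | VC [25, 29, 7]
  [9] addr=0xec blk=29 s=1: VC-HIT | VC [25, 21, 7]
  [10] addr=0xee blk=29 s=1: L1-HIT | VC [25, 21, 7]
  [11] addr=0xbb blk=23 s=3: MISS | VC [25, 21, 7, 27]
  [12] addr=0x3e blk=7 s=3: VC-HIT | VC [25, 21, 23, 27]
  [13] addr=0x3b blk=7 s=3: L1-HIT | VC [25, 21, 23, 27]
  [14] addr=0x3c blk=7 s=3: L1-HIT | VC [25, 21, 23, 27]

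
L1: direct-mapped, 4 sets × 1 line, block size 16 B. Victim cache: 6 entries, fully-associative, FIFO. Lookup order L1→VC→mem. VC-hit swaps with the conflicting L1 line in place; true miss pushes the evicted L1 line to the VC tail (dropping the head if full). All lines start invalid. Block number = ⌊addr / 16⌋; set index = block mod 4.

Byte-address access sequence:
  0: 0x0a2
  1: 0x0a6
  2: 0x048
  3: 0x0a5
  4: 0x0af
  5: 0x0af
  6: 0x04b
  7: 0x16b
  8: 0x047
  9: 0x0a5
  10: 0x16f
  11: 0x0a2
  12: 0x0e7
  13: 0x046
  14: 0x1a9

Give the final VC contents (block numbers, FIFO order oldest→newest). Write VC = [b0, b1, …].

0: 0xa2 (blk 10, set 2) → MISS  vc=[]
1: 0xa6 (blk 10, set 2) → L1-HIT  vc=[]
2: 0x48 (blk 4, set 0) → MISS  vc=[]
3: 0xa5 (blk 10, set 2) → L1-HIT  vc=[]
4: 0xaf (blk 10, set 2) → L1-HIT  vc=[]
5: 0xaf (blk 10, set 2) → L1-HIT  vc=[]
6: 0x4b (blk 4, set 0) → L1-HIT  vc=[]
7: 0x16b (blk 22, set 2) → MISS  vc=[10]
8: 0x47 (blk 4, set 0) → L1-HIT  vc=[10]
9: 0xa5 (blk 10, set 2) → VC-HIT  vc=[22]
10: 0x16f (blk 22, set 2) → VC-HIT  vc=[10]
11: 0xa2 (blk 10, set 2) → VC-HIT  vc=[22]
12: 0xe7 (blk 14, set 2) → MISS  vc=[22, 10]
13: 0x46 (blk 4, set 0) → L1-HIT  vc=[22, 10]
14: 0x1a9 (blk 26, set 2) → MISS  vc=[22, 10, 14]

VC = [22, 10, 14]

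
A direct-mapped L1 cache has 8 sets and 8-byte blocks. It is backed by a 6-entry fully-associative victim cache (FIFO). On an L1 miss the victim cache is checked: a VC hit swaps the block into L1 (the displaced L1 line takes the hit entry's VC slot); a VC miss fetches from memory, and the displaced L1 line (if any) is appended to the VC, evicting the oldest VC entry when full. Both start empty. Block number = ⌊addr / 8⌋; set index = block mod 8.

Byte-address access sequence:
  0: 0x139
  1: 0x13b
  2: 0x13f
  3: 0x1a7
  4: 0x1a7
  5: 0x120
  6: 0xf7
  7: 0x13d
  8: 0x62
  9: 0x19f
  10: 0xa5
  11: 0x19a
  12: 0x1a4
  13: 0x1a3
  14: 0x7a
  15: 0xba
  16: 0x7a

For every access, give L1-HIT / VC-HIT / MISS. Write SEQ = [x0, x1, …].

SEQ = [MISS, L1-HIT, L1-HIT, MISS, L1-HIT, MISS, MISS, L1-HIT, MISS, MISS, MISS, L1-HIT, VC-HIT, L1-HIT, MISS, MISS, VC-HIT]

#0 0x139→b39/s7 MISS; vc=[]
#1 0x13b→b39/s7 L1-HIT; vc=[]
#2 0x13f→b39/s7 L1-HIT; vc=[]
#3 0x1a7→b52/s4 MISS; vc=[]
#4 0x1a7→b52/s4 L1-HIT; vc=[]
#5 0x120→b36/s4 MISS; vc=[52]
#6 0xf7→b30/s6 MISS; vc=[52]
#7 0x13d→b39/s7 L1-HIT; vc=[52]
#8 0x62→b12/s4 MISS; vc=[52,36]
#9 0x19f→b51/s3 MISS; vc=[52,36]
#10 0xa5→b20/s4 MISS; vc=[52,36,12]
#11 0x19a→b51/s3 L1-HIT; vc=[52,36,12]
#12 0x1a4→b52/s4 VC-HIT; vc=[20,36,12]
#13 0x1a3→b52/s4 L1-HIT; vc=[20,36,12]
#14 0x7a→b15/s7 MISS; vc=[20,36,12,39]
#15 0xba→b23/s7 MISS; vc=[20,36,12,39,15]
#16 0x7a→b15/s7 VC-HIT; vc=[20,36,12,39,23]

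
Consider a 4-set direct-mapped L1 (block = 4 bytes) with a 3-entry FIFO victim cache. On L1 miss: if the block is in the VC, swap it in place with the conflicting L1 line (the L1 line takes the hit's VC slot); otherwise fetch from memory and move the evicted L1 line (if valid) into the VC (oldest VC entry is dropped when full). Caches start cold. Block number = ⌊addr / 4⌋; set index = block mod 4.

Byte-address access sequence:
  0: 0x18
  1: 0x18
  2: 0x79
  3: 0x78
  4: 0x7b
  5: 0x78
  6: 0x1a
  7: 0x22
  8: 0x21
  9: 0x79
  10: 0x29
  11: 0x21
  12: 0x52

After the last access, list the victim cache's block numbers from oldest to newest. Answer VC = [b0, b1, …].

  [0] addr=0x18 blk=6 s=2: MISS | VC []
  [1] addr=0x18 blk=6 s=2: L1-HIT | VC []
  [2] addr=0x79 blk=30 s=2: MISS | VC [6]
  [3] addr=0x78 blk=30 s=2: L1-HIT | VC [6]
  [4] addr=0x7b blk=30 s=2: L1-HIT | VC [6]
  [5] addr=0x78 blk=30 s=2: L1-HIT | VC [6]
  [6] addr=0x1a blk=6 s=2: VC-HIT | VC [30]
  [7] addr=0x22 blk=8 s=0: MISS | VC [30]
  [8] addr=0x21 blk=8 s=0: L1-HIT | VC [30]
  [9] addr=0x79 blk=30 s=2: VC-HIT | VC [6]
  [10] addr=0x29 blk=10 s=2: MISS | VC [6, 30]
  [11] addr=0x21 blk=8 s=0: L1-HIT | VC [6, 30]
  [12] addr=0x52 blk=20 s=0: MISS | VC [6, 30, 8]

VC = [6, 30, 8]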